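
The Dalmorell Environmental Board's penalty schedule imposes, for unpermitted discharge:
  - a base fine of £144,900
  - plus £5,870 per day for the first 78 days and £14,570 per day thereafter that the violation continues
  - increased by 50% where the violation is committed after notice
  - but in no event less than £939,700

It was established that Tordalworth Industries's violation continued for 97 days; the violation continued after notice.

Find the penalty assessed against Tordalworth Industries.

£1,319,385

First 78 days: 78 × £5,870 = £457,860
Remaining days: (97 − 78) × £14,570 = £276,830
Per-day component: £457,860 + £276,830 = £734,690
Base plus per-day: £144,900 + £734,690 = £879,590
Enhancement: 50% of £879,590 = £439,795
Enhanced fine: £879,590 + £439,795 = £1,319,385
Minimum £939,700: £1,319,385 meets the minimum, no increase.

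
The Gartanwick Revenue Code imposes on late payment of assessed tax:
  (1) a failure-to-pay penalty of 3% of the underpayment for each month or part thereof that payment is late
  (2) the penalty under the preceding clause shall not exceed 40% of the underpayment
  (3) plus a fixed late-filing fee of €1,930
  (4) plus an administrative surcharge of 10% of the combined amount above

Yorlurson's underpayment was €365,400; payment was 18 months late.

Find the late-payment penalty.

€162,899

Accrued rate: 3% × 18 = 54%, capped at 40% → 40%
Failure-to-pay penalty: 40% of €365,400 = €146,160
Penalty before surcharge: €146,160 + €1,930 = €148,090
Administrative surcharge: 10% of €148,090 = €14,809
Total penalty: €148,090 + €14,809 = €162,899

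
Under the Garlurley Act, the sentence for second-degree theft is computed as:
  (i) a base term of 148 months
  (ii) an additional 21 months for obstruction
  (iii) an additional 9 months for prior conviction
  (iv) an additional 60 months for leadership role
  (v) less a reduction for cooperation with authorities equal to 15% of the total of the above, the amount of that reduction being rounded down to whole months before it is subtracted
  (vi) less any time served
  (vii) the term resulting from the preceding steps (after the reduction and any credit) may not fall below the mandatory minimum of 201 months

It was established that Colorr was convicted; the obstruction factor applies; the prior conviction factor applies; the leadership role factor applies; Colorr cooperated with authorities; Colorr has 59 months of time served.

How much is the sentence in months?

Obstruction enhancement: +21 months
Prior conviction enhancement: +9 months
Leadership role enhancement: +60 months
Adjusted term: 148 months + 21 months + 9 months + 60 months = 238 months
Cooperation with authorities reduction: 15% of 238 months = 35 months (rounded down)
After reduction: 238 − 35 = 203 months
Less time served: 203 months − 59 months = 144 months
Minimum 201 months: 144 months is below the minimum → 201 months

201 months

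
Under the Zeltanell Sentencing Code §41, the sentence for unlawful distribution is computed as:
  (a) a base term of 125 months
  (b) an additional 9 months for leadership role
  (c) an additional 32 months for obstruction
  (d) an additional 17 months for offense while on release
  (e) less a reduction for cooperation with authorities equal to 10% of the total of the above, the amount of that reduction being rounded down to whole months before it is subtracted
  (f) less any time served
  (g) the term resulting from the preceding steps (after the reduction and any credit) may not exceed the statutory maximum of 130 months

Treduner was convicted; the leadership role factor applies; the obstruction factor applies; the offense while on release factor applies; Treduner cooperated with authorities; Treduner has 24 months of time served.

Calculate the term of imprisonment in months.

130 months

Leadership role enhancement: +9 months
Obstruction enhancement: +32 months
Offense while on release enhancement: +17 months
Adjusted term: 125 months + 9 months + 32 months + 17 months = 183 months
Cooperation with authorities reduction: 10% of 183 months = 18 months (rounded down)
After reduction: 183 − 18 = 165 months
Less time served: 165 months − 24 months = 141 months
Cap at 130 months: 141 months exceeds the cap → 130 months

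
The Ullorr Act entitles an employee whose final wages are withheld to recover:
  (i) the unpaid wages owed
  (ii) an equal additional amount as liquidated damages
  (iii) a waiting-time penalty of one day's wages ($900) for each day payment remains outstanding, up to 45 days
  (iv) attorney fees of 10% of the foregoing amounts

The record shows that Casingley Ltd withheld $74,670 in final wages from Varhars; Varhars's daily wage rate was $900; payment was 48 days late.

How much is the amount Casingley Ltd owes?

Liquidated damages (equal amount): $74,670
Penalty days: min(48, 45) = 45
Waiting-time penalty: 45 × $900 = $40,500
Subtotal: $74,670 + $74,670 + $40,500 = $189,840
Attorney fees: 10% of $189,840 = $18,984
Total award: $189,840 + $18,984 = $208,824

$208,824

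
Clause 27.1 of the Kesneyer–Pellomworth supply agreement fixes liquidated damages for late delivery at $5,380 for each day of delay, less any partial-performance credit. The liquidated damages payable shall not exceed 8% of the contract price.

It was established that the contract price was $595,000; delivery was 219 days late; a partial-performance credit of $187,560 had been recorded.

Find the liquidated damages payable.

Liquidated damages: $47,600

Per-day damages: 219 × $5,380 = $1,178,220
Less partial-performance credit: $1,178,220 − $187,560 = $990,660
Cap: 8% of $595,000 = $47,600
Cap at $47,600: $990,660 exceeds the cap → $47,600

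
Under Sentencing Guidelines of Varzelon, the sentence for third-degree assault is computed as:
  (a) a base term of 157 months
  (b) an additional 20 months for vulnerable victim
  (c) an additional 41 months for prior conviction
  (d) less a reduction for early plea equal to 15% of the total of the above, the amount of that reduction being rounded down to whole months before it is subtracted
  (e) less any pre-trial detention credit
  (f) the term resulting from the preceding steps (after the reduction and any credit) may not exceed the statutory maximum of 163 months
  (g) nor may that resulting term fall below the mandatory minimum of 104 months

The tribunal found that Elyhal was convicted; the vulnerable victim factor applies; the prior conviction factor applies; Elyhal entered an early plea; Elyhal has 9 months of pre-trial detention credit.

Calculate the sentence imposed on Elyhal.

Vulnerable victim enhancement: +20 months
Prior conviction enhancement: +41 months
Adjusted term: 157 months + 20 months + 41 months = 218 months
Early plea reduction: 15% of 218 months = 32 months (rounded down)
After reduction: 218 − 32 = 186 months
Less pre-trial detention credit: 186 months − 9 months = 177 months
Cap at 163 months: 177 months exceeds the cap → 163 months
Minimum 104 months: 163 months meets the minimum, no increase.

163 months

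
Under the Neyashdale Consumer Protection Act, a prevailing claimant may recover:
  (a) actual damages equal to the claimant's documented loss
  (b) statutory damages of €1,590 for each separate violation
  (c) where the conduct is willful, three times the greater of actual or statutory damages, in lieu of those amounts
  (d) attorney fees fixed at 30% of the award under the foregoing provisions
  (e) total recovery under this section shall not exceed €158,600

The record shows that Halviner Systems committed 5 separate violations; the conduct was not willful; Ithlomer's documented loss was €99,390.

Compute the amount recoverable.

Total recovery: €139,542

Statutory damages: 5 × €1,590 = €7,950
Conduct not willful: the in-lieu enhancement does not apply.
Actual plus statutory damages: €99,390 + €7,950 = €107,340
Attorney fees: 30% of €107,340 = €32,202
Total before cap: €107,340 + €32,202 = €139,542
Cap at €158,600: €139,542 is within the cap, no reduction.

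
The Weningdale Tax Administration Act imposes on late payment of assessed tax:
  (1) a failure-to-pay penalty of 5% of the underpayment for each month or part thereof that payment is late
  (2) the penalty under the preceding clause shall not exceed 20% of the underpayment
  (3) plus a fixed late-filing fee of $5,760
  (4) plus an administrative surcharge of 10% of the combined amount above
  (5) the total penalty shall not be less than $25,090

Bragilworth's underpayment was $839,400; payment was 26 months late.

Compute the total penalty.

Accrued rate: 5% × 26 = 130%, capped at 20% → 20%
Failure-to-pay penalty: 20% of $839,400 = $167,880
Penalty before surcharge: $167,880 + $5,760 = $173,640
Administrative surcharge: 10% of $173,640 = $17,364
Total penalty: $173,640 + $17,364 = $191,004
Minimum $25,090: $191,004 meets the minimum, no increase.

$191,004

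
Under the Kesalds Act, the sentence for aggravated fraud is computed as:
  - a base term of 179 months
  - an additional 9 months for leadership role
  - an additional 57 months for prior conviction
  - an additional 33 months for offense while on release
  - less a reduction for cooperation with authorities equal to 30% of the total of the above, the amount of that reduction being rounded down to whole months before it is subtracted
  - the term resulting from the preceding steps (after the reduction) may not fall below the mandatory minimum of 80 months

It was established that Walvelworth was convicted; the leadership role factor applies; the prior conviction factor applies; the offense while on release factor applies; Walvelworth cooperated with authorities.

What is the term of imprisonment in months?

195 months

Leadership role enhancement: +9 months
Prior conviction enhancement: +57 months
Offense while on release enhancement: +33 months
Adjusted term: 179 months + 9 months + 57 months + 33 months = 278 months
Cooperation with authorities reduction: 30% of 278 months = 83 months (rounded down)
After reduction: 278 − 83 = 195 months
Minimum 80 months: 195 months meets the minimum, no increase.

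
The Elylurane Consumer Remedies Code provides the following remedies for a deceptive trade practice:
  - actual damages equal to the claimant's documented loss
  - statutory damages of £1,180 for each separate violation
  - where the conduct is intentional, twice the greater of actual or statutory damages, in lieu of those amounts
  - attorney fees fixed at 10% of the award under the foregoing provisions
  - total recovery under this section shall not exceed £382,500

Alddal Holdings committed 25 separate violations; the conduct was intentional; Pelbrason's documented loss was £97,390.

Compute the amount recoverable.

Statutory damages: 25 × £1,180 = £29,500
Greater of actual damages (£97,390) or statutory damages (£29,500): £97,390
Doubled: 2 × £97,390 = £194,780
Attorney fees: 10% of £194,780 = £19,478
Total before cap: £194,780 + £19,478 = £214,258
Cap at £382,500: £214,258 is within the cap, no reduction.

£214,258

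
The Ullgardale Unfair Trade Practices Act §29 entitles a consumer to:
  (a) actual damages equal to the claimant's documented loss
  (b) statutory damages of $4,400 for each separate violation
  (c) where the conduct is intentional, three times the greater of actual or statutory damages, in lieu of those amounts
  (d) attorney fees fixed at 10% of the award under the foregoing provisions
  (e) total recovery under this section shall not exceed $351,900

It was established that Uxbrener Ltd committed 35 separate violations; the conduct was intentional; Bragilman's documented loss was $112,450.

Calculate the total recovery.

$351,900

Statutory damages: 35 × $4,400 = $154,000
Greater of actual damages ($112,450) or statutory damages ($154,000): $154,000
Trebled: 3 × $154,000 = $462,000
Attorney fees: 10% of $462,000 = $46,200
Total before cap: $462,000 + $46,200 = $508,200
Cap at $351,900: $508,200 exceeds the cap → $351,900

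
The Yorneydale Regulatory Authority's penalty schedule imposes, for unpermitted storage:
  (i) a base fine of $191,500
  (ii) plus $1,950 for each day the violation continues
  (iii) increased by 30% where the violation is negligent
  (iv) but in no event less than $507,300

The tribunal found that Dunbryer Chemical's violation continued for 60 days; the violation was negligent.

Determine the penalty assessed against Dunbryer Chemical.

Per-day component: 60 × $1,950 = $117,000
Base plus per-day: $191,500 + $117,000 = $308,500
Enhancement: 30% of $308,500 = $92,550
Enhanced fine: $308,500 + $92,550 = $401,050
Minimum $507,300: $401,050 is below the minimum → $507,300

$507,300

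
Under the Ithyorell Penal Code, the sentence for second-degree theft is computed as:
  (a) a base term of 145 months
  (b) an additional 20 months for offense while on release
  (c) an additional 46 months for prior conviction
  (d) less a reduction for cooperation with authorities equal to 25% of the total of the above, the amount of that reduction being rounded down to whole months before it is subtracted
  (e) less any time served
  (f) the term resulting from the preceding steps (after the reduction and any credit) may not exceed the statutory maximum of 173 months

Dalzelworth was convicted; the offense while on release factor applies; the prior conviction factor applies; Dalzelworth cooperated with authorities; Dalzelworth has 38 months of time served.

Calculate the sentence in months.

Offense while on release enhancement: +20 months
Prior conviction enhancement: +46 months
Adjusted term: 145 months + 20 months + 46 months = 211 months
Cooperation with authorities reduction: 25% of 211 months = 52 months (rounded down)
After reduction: 211 − 52 = 159 months
Less time served: 159 months − 38 months = 121 months
Cap at 173 months: 121 months is within the cap, no reduction.

Sentence: 121 months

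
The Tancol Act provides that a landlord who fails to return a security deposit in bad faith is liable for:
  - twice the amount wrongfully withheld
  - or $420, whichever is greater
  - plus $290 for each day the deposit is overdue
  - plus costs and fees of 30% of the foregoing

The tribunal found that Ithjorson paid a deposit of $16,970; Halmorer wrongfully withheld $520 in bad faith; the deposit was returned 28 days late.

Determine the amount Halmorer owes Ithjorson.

$11,908

Doubled: 2 × $520 = $1,040
Minimum $420: $1,040 meets the minimum, no increase.
Late-return penalty: 28 × $290 = $8,120
Damages plus late penalty: $1,040 + $8,120 = $9,160
Costs and fees: 30% of $9,160 = $2,748
Total recovery: $9,160 + $2,748 = $11,908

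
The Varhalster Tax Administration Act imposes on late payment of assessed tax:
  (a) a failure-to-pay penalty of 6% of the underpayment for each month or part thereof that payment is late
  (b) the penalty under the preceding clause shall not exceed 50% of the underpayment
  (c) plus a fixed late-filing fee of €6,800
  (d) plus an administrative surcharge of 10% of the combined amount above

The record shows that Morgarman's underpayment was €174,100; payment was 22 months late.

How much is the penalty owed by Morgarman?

€103,235

Accrued rate: 6% × 22 = 132%, capped at 50% → 50%
Failure-to-pay penalty: 50% of €174,100 = €87,050
Penalty before surcharge: €87,050 + €6,800 = €93,850
Administrative surcharge: 10% of €93,850 = €9,385
Total penalty: €93,850 + €9,385 = €103,235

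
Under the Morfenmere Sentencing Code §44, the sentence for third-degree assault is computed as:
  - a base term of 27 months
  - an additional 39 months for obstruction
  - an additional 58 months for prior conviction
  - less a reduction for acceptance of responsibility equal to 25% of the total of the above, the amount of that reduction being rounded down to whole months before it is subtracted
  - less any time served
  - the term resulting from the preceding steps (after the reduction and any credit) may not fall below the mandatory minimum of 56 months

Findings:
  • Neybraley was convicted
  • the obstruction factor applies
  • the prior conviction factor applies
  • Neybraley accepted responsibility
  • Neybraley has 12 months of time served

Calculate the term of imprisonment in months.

81 months

Obstruction enhancement: +39 months
Prior conviction enhancement: +58 months
Adjusted term: 27 months + 39 months + 58 months = 124 months
Acceptance of responsibility reduction: 25% of 124 months = 31 months (rounded down)
After reduction: 124 − 31 = 93 months
Less time served: 93 months − 12 months = 81 months
Minimum 56 months: 81 months meets the minimum, no increase.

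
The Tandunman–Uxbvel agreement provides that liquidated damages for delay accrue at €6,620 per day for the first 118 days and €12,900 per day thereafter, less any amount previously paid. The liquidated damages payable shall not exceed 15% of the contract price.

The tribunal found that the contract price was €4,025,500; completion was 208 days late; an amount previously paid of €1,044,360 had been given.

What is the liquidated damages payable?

Liquidated damages: €603,825

First 118 days: 118 × €6,620 = €781,160
Remaining days: (208 − 118) × €12,900 = €1,161,000
Accrued per-day damages: €781,160 + €1,161,000 = €1,942,160
Less amount previously paid: €1,942,160 − €1,044,360 = €897,800
Cap: 15% of €4,025,500 = €603,825
Cap at €603,825: €897,800 exceeds the cap → €603,825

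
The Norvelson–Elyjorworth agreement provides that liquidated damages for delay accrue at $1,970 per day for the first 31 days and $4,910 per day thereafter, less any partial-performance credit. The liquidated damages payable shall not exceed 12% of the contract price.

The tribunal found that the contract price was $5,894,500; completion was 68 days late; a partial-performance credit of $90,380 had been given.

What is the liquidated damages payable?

First 31 days: 31 × $1,970 = $61,070
Remaining days: (68 − 31) × $4,910 = $181,670
Accrued per-day damages: $61,070 + $181,670 = $242,740
Less partial-performance credit: $242,740 − $90,380 = $152,360
Cap: 12% of $5,894,500 = $707,340
Cap at $707,340: $152,360 is within the cap, no reduction.

Liquidated damages: $152,360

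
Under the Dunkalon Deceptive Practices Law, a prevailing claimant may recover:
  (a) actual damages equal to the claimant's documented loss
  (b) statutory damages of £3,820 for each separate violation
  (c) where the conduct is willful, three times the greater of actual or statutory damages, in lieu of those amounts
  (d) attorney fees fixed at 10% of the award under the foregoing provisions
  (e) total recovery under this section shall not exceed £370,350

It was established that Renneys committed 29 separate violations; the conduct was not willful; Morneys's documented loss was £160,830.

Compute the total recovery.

£298,771

Statutory damages: 29 × £3,820 = £110,780
Conduct not willful: the in-lieu enhancement does not apply.
Actual plus statutory damages: £160,830 + £110,780 = £271,610
Attorney fees: 10% of £271,610 = £27,161
Total before cap: £271,610 + £27,161 = £298,771
Cap at £370,350: £298,771 is within the cap, no reduction.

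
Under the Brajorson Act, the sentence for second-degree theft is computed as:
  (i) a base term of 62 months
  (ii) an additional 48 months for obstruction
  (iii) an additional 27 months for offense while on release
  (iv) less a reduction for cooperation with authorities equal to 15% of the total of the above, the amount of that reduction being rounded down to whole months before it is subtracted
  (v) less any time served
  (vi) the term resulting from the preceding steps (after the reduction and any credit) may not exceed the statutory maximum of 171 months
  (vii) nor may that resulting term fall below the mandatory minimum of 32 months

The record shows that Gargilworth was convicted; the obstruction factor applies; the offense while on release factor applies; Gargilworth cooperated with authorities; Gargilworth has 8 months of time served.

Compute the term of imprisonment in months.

Obstruction enhancement: +48 months
Offense while on release enhancement: +27 months
Adjusted term: 62 months + 48 months + 27 months = 137 months
Cooperation with authorities reduction: 15% of 137 months = 20 months (rounded down)
After reduction: 137 − 20 = 117 months
Less time served: 117 months − 8 months = 109 months
Cap at 171 months: 109 months is within the cap, no reduction.
Minimum 32 months: 109 months meets the minimum, no increase.

109 months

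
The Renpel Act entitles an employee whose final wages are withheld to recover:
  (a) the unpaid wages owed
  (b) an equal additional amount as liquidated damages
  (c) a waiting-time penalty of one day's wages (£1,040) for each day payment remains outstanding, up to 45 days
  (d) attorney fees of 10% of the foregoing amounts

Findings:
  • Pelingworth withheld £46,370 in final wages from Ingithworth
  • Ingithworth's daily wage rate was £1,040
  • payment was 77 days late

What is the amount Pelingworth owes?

£153,494

Liquidated damages (equal amount): £46,370
Penalty days: min(77, 45) = 45
Waiting-time penalty: 45 × £1,040 = £46,800
Subtotal: £46,370 + £46,370 + £46,800 = £139,540
Attorney fees: 10% of £139,540 = £13,954
Total award: £139,540 + £13,954 = £153,494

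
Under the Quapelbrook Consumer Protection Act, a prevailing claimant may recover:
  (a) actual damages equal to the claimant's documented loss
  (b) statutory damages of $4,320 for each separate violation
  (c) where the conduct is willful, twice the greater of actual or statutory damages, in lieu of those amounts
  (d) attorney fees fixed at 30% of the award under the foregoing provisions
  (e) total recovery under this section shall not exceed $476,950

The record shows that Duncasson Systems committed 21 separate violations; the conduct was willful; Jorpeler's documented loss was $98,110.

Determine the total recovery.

Total recovery: $255,086

Statutory damages: 21 × $4,320 = $90,720
Greater of actual damages ($98,110) or statutory damages ($90,720): $98,110
Doubled: 2 × $98,110 = $196,220
Attorney fees: 30% of $196,220 = $58,866
Total before cap: $196,220 + $58,866 = $255,086
Cap at $476,950: $255,086 is within the cap, no reduction.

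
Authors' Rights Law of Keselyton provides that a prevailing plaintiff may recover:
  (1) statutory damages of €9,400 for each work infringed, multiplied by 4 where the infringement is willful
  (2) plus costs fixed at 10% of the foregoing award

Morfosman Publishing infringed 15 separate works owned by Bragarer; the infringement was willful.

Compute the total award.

€620,400

Statutory damages: 15 × €9,400 = €141,000
Multiplied by 4: 4 × €141,000 = €564,000
Costs: 10% of €564,000 = €56,400
Award plus costs: €564,000 + €56,400 = €620,400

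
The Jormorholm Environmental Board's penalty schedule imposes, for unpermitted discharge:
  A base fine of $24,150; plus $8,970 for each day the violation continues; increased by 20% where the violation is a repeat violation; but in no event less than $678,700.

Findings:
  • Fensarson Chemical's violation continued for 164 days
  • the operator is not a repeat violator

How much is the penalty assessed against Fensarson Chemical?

$1,495,230

Per-day component: 164 × $8,970 = $1,471,080
Base plus per-day: $24,150 + $1,471,080 = $1,495,230
The operator is not a repeat violator: no 20% increase.
Minimum $678,700: $1,495,230 meets the minimum, no increase.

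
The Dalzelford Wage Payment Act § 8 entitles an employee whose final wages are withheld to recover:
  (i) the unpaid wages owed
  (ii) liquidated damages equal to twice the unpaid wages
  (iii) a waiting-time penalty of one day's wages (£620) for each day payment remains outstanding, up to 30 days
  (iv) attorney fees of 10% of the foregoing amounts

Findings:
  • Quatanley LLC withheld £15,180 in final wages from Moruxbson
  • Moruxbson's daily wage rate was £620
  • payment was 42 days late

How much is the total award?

Doubled: 2 × £15,180 = £30,360
Penalty days: min(42, 30) = 30
Waiting-time penalty: 30 × £620 = £18,600
Subtotal: £15,180 + £30,360 + £18,600 = £64,140
Attorney fees: 10% of £64,140 = £6,414
Total award: £64,140 + £6,414 = £70,554

£70,554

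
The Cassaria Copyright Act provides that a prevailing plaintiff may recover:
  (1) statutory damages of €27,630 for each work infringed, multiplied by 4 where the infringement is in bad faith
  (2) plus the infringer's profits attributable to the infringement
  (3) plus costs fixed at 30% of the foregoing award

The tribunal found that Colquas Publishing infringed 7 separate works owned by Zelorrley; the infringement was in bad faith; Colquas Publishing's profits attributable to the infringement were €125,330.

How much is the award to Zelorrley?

Statutory damages: 7 × €27,630 = €193,410
Multiplied by 4: 4 × €193,410 = €773,640
Combined award: €773,640 + €125,330 = €898,970
Costs: 30% of €898,970 = €269,691
Award plus costs: €898,970 + €269,691 = €1,168,661

Award: €1,168,661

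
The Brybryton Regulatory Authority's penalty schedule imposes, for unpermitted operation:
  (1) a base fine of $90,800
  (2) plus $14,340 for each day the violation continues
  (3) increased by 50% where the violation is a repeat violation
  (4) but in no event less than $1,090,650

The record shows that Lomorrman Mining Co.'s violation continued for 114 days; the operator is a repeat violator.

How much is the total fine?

Per-day component: 114 × $14,340 = $1,634,760
Base plus per-day: $90,800 + $1,634,760 = $1,725,560
Enhancement: 50% of $1,725,560 = $862,780
Enhanced fine: $1,725,560 + $862,780 = $2,588,340
Minimum $1,090,650: $2,588,340 meets the minimum, no increase.

$2,588,340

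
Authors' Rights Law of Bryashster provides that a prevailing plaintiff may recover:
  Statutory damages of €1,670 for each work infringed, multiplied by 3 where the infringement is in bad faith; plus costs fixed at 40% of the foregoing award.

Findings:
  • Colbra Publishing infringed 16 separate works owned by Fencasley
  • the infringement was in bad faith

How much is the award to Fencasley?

€112,224

Statutory damages: 16 × €1,670 = €26,720
Trebled: 3 × €26,720 = €80,160
Costs: 40% of €80,160 = €32,064
Award plus costs: €80,160 + €32,064 = €112,224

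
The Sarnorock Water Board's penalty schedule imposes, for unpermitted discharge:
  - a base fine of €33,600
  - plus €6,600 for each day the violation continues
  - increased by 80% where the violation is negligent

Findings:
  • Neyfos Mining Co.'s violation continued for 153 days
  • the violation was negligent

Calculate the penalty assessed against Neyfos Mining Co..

€1,878,120

Per-day component: 153 × €6,600 = €1,009,800
Base plus per-day: €33,600 + €1,009,800 = €1,043,400
Enhancement: 80% of €1,043,400 = €834,720
Enhanced fine: €1,043,400 + €834,720 = €1,878,120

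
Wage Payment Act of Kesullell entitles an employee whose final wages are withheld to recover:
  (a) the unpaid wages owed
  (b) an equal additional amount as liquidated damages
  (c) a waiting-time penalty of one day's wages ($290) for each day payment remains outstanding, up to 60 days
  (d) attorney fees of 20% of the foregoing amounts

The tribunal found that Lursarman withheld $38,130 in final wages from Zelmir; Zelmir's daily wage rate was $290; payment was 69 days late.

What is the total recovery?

$112,392

Liquidated damages (equal amount): $38,130
Penalty days: min(69, 60) = 60
Waiting-time penalty: 60 × $290 = $17,400
Subtotal: $38,130 + $38,130 + $17,400 = $93,660
Attorney fees: 20% of $93,660 = $18,732
Total award: $93,660 + $18,732 = $112,392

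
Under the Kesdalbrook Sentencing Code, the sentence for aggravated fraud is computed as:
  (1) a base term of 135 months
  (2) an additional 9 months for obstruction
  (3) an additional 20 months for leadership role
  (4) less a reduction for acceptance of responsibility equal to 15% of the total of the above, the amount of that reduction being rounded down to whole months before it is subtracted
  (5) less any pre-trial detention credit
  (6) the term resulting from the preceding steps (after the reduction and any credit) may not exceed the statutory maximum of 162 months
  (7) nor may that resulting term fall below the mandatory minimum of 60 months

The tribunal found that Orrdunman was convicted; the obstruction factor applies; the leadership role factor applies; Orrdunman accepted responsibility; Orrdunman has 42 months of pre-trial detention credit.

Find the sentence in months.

Obstruction enhancement: +9 months
Leadership role enhancement: +20 months
Adjusted term: 135 months + 9 months + 20 months = 164 months
Acceptance of responsibility reduction: 15% of 164 months = 24 months (rounded down)
After reduction: 164 − 24 = 140 months
Less pre-trial detention credit: 140 months − 42 months = 98 months
Cap at 162 months: 98 months is within the cap, no reduction.
Minimum 60 months: 98 months meets the minimum, no increase.

98 months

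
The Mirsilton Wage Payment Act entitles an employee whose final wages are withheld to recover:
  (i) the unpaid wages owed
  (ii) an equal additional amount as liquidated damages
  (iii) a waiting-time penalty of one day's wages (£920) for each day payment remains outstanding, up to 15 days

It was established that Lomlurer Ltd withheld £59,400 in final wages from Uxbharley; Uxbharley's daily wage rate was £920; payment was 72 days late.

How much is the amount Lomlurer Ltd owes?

£132,600

Liquidated damages (equal amount): £59,400
Penalty days: min(72, 15) = 15
Waiting-time penalty: 15 × £920 = £13,800
Total award: £59,400 + £59,400 + £13,800 = £132,600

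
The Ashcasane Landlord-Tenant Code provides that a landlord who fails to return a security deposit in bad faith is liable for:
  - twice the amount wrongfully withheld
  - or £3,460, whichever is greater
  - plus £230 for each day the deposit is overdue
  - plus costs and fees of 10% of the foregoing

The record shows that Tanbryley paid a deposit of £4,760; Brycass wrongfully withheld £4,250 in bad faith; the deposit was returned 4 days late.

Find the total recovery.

£10,362

Doubled: 2 × £4,250 = £8,500
Minimum £3,460: £8,500 meets the minimum, no increase.
Late-return penalty: 4 × £230 = £920
Damages plus late penalty: £8,500 + £920 = £9,420
Costs and fees: 10% of £9,420 = £942
Total recovery: £9,420 + £942 = £10,362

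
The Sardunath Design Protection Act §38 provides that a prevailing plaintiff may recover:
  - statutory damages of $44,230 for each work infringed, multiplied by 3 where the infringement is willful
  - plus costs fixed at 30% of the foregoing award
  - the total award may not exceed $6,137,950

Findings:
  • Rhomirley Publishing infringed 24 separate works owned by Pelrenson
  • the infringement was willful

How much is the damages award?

Statutory damages: 24 × $44,230 = $1,061,520
Trebled: 3 × $1,061,520 = $3,184,560
Costs: 30% of $3,184,560 = $955,368
Award plus costs: $3,184,560 + $955,368 = $4,139,928
Cap at $6,137,950: $4,139,928 is within the cap, no reduction.

Award: $4,139,928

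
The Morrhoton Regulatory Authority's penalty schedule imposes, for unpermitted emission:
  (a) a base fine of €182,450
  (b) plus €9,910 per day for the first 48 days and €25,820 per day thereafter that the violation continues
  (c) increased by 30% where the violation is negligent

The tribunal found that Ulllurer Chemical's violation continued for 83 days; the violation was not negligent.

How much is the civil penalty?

€1,561,830

First 48 days: 48 × €9,910 = €475,680
Remaining days: (83 − 48) × €25,820 = €903,700
Per-day component: €475,680 + €903,700 = €1,379,380
Base plus per-day: €182,450 + €1,379,380 = €1,561,830
The violation was not negligent: no 30% increase.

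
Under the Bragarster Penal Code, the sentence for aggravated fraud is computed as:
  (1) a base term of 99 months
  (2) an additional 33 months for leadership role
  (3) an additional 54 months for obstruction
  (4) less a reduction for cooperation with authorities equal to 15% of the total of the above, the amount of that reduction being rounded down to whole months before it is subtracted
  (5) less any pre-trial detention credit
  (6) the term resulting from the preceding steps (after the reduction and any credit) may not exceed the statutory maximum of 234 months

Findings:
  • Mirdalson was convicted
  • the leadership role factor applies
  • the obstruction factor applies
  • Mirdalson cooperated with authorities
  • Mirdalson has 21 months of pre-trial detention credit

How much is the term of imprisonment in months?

138 months

Leadership role enhancement: +33 months
Obstruction enhancement: +54 months
Adjusted term: 99 months + 33 months + 54 months = 186 months
Cooperation with authorities reduction: 15% of 186 months = 27 months (rounded down)
After reduction: 186 − 27 = 159 months
Less pre-trial detention credit: 159 months − 21 months = 138 months
Cap at 234 months: 138 months is within the cap, no reduction.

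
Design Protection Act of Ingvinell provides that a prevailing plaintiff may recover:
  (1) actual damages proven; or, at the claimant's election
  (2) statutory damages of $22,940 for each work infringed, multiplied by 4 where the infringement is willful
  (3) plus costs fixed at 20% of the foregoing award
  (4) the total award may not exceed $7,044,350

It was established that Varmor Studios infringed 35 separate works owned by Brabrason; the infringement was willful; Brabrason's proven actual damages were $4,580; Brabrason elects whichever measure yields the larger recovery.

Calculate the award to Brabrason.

Statutory damages: 35 × $22,940 = $802,900
Multiplied by 4: 4 × $802,900 = $3,211,600
Greater of actual damages ($4,580) or enhanced statutory damages ($3,211,600): $3,211,600
Costs: 20% of $3,211,600 = $642,320
Award plus costs: $3,211,600 + $642,320 = $3,853,920
Cap at $7,044,350: $3,853,920 is within the cap, no reduction.

$3,853,920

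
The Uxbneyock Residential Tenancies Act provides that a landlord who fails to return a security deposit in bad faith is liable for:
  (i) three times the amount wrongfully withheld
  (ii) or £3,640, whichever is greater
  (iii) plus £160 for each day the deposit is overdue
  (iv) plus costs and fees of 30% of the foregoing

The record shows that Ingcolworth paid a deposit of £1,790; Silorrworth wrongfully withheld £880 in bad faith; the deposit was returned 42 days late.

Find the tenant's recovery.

Trebled: 3 × £880 = £2,640
Minimum £3,640: £2,640 is below the minimum → £3,640
Late-return penalty: 42 × £160 = £6,720
Damages plus late penalty: £3,640 + £6,720 = £10,360
Costs and fees: 30% of £10,360 = £3,108
Total recovery: £10,360 + £3,108 = £13,468

£13,468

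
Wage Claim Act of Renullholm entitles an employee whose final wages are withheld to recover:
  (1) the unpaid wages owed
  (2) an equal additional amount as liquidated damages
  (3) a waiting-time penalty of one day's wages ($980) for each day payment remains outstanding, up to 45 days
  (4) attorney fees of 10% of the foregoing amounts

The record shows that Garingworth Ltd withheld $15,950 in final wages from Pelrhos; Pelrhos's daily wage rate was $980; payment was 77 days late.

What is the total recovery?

Liquidated damages (equal amount): $15,950
Penalty days: min(77, 45) = 45
Waiting-time penalty: 45 × $980 = $44,100
Subtotal: $15,950 + $15,950 + $44,100 = $76,000
Attorney fees: 10% of $76,000 = $7,600
Total award: $76,000 + $7,600 = $83,600

$83,600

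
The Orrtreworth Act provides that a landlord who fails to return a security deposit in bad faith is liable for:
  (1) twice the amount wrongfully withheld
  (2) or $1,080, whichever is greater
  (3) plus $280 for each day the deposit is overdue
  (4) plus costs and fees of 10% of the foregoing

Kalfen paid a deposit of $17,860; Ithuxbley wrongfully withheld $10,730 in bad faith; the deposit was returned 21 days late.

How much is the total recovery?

$30,074

Doubled: 2 × $10,730 = $21,460
Minimum $1,080: $21,460 meets the minimum, no increase.
Late-return penalty: 21 × $280 = $5,880
Damages plus late penalty: $21,460 + $5,880 = $27,340
Costs and fees: 10% of $27,340 = $2,734
Total recovery: $27,340 + $2,734 = $30,074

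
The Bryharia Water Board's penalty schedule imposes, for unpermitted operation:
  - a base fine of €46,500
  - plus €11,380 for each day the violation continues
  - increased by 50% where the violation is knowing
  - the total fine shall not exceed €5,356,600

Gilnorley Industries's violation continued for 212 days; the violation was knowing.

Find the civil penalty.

Per-day component: 212 × €11,380 = €2,412,560
Base plus per-day: €46,500 + €2,412,560 = €2,459,060
Enhancement: 50% of €2,459,060 = €1,229,530
Enhanced fine: €2,459,060 + €1,229,530 = €3,688,590
Cap at €5,356,600: €3,688,590 is within the cap, no reduction.

€3,688,590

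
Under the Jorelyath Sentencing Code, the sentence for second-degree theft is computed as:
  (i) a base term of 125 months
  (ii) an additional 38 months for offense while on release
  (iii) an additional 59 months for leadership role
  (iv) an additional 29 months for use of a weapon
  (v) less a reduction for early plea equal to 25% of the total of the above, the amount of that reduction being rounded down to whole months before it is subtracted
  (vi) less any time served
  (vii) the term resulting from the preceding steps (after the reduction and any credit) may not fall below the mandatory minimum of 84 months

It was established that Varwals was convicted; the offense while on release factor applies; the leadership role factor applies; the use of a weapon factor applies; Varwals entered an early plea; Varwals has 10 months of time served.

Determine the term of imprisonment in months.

Offense while on release enhancement: +38 months
Leadership role enhancement: +59 months
Use of a weapon enhancement: +29 months
Adjusted term: 125 months + 38 months + 59 months + 29 months = 251 months
Early plea reduction: 25% of 251 months = 62 months (rounded down)
After reduction: 251 − 62 = 189 months
Less time served: 189 months − 10 months = 179 months
Minimum 84 months: 179 months meets the minimum, no increase.

179 months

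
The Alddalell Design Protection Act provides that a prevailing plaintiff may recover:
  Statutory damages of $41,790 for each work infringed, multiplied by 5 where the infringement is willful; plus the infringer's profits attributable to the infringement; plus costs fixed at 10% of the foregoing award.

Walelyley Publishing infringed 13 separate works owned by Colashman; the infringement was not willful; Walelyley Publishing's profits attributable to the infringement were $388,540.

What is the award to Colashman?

$1,024,991

Statutory damages: 13 × $41,790 = $543,270
Infringement not willful: no ×5 enhancement.
Combined award: $543,270 + $388,540 = $931,810
Costs: 10% of $931,810 = $93,181
Award plus costs: $931,810 + $93,181 = $1,024,991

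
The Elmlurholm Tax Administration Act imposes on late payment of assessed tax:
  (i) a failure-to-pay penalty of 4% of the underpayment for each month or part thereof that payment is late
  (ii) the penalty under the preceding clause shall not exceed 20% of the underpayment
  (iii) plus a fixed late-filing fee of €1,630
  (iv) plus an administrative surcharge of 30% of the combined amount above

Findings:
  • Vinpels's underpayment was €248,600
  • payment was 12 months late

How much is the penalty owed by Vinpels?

€66,755

Accrued rate: 4% × 12 = 48%, capped at 20% → 20%
Failure-to-pay penalty: 20% of €248,600 = €49,720
Penalty before surcharge: €49,720 + €1,630 = €51,350
Administrative surcharge: 30% of €51,350 = €15,405
Total penalty: €51,350 + €15,405 = €66,755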